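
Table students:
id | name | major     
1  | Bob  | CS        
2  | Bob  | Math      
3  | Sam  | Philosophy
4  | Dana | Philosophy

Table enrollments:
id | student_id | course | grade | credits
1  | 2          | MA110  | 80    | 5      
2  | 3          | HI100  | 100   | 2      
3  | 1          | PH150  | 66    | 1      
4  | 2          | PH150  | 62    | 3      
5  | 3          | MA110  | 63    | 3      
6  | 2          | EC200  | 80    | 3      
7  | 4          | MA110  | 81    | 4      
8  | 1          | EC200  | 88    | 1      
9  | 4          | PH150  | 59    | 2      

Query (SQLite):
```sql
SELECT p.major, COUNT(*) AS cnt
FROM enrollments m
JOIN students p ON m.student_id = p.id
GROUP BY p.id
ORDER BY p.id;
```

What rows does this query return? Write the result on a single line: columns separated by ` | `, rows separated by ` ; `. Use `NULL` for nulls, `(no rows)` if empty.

CS | 2 ; Math | 3 ; Philosophy | 2 ; Philosophy | 2

Join each enrollments row to its students via student_id.
Group joined rows by students.id; compute COUNT(*) per group.
  1: ids {3, 8} → COUNT(*)=2
  2: ids {1, 4, 6} → COUNT(*)=3
  3: ids {2, 5} → COUNT(*)=2
  4: ids {7, 9} → COUNT(*)=2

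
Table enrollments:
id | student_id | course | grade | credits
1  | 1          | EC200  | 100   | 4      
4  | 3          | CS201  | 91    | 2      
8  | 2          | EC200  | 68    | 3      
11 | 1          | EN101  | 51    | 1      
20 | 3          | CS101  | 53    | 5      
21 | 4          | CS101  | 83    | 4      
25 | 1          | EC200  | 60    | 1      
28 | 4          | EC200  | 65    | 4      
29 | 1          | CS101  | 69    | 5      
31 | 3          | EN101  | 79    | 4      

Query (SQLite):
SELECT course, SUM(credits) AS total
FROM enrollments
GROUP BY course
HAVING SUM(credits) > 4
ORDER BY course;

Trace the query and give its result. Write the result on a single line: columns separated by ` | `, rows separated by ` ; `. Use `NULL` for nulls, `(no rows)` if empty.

CS101 | 14 ; EC200 | 12 ; EN101 | 5

Partition enrollments by course; compute SUM(credits) within each group.
HAVING: keep groups where SUM(credits) > 4.
  CS101: ids {20, 21, 29} → SUM(credits)=14
  CS201: ids {4} → SUM(credits)=2
  EC200: ids {1, 8, 25, 28} → SUM(credits)=12
  EN101: ids {11, 31} → SUM(credits)=5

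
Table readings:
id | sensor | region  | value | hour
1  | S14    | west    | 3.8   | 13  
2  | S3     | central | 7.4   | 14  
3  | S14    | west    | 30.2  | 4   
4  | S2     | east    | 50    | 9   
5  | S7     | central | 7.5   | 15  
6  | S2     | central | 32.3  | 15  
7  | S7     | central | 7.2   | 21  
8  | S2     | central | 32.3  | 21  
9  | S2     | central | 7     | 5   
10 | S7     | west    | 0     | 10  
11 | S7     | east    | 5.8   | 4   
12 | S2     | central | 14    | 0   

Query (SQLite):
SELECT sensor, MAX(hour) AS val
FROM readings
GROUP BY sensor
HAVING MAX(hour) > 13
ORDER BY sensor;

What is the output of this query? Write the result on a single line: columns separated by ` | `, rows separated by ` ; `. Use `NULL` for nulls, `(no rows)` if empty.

Partition readings by sensor; compute MAX(hour) within each group.
HAVING: keep groups where MAX(hour) > 13.
  S14: ids {1, 3} → MAX(hour)=13
  S2: ids {4, 6, 8, 9, 12} → MAX(hour)=21
  S3: ids {2} → MAX(hour)=14
  S7: ids {5, 7, 10, 11} → MAX(hour)=21

S2 | 21 ; S3 | 14 ; S7 | 21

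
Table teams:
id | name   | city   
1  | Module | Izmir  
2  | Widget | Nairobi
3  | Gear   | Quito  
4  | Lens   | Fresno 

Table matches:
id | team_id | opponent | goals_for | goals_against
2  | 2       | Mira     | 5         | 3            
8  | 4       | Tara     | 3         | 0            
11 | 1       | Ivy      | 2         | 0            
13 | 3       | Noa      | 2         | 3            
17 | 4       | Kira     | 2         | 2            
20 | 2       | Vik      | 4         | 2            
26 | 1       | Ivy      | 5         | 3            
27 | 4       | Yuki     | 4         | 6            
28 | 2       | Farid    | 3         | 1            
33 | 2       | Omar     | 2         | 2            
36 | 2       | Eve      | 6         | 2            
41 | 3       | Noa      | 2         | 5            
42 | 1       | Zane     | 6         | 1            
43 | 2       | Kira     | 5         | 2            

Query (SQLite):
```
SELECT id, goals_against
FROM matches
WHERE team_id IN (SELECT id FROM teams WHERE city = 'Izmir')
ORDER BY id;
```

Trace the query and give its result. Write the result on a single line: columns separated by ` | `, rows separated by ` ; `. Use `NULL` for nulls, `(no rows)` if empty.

11 | 0 ; 26 | 3 ; 42 | 1

Inner query: teams.id where city = 'Izmir'.
Outer: keep matches rows whose team_id is in that set.
Inner query → {1}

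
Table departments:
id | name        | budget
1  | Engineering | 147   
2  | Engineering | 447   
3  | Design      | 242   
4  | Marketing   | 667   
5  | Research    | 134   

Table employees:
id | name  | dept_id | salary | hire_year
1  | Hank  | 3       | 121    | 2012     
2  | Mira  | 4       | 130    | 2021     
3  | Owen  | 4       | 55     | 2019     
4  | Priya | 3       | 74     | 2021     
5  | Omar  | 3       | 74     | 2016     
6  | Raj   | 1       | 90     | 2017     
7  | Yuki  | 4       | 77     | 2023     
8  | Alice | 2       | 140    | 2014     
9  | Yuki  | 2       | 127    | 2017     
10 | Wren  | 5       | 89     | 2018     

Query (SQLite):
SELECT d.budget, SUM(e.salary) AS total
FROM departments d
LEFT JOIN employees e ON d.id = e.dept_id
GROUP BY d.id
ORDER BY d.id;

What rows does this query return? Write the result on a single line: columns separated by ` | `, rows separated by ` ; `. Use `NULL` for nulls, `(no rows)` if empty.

147 | 90 ; 447 | 267 ; 242 | 269 ; 667 | 262 ; 134 | 89

LEFT JOIN keeps every departments row; unmatched ones get NULL for employees columns.
Group by departments.id and compute SUM(e.salary). SUM over an all-NULL group is NULL.
  1: ids {6} → SUM(e.salary)=90
  2: ids {8, 9} → SUM(e.salary)=267
  3: ids {1, 4, 5} → SUM(e.salary)=269
  4: ids {2, 3, 7} → SUM(e.salary)=262
  5: ids {10} → SUM(e.salary)=89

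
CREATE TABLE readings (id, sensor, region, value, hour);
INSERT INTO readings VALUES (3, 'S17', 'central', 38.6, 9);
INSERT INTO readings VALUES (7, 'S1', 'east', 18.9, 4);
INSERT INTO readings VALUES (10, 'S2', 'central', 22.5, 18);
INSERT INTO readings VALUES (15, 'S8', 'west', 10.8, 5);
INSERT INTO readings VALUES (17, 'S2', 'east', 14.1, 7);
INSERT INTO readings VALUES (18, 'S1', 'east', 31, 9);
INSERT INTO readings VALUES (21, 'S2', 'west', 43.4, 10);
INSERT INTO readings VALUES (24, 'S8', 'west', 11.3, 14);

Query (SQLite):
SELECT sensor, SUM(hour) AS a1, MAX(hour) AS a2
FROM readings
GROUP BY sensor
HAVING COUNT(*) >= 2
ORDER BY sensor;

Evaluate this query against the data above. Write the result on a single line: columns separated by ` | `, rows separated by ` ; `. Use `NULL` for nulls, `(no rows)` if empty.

S1 | 13 | 9 ; S2 | 35 | 18 ; S8 | 19 | 14

Group readings by sensor.
Per group compute: SUM(hour), MAX(hour).
HAVING: drop groups with fewer than 2 rows.
  S1: ids {7, 18} → SUM(hour)=13, MAX(hour)=9
  S17: ids {3} → SUM(hour)=9, MAX(hour)=9
  S2: ids {10, 17, 21} → SUM(hour)=35, MAX(hour)=18
  S8: ids {15, 24} → SUM(hour)=19, MAX(hour)=14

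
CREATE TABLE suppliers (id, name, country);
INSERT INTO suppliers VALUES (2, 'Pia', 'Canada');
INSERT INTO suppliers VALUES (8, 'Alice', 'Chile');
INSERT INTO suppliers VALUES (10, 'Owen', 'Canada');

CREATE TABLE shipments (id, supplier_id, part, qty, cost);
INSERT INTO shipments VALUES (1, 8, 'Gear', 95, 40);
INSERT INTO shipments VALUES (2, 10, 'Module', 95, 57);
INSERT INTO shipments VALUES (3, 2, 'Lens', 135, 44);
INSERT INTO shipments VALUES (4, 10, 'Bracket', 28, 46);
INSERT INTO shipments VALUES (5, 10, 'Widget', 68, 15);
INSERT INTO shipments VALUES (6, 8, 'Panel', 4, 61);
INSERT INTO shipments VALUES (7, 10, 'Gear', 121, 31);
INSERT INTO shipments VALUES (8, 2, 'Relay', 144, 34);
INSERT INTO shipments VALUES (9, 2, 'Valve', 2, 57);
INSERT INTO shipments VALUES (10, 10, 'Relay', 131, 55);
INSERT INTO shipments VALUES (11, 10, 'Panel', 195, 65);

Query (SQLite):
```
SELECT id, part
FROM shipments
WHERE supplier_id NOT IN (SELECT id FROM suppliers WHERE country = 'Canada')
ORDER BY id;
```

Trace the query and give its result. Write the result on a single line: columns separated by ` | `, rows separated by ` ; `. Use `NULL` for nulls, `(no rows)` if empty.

Inner query: suppliers.id where country = 'Canada'.
Outer: keep shipments rows whose supplier_id is not in that set.
Inner query → {2, 10}

1 | Gear ; 6 | Panel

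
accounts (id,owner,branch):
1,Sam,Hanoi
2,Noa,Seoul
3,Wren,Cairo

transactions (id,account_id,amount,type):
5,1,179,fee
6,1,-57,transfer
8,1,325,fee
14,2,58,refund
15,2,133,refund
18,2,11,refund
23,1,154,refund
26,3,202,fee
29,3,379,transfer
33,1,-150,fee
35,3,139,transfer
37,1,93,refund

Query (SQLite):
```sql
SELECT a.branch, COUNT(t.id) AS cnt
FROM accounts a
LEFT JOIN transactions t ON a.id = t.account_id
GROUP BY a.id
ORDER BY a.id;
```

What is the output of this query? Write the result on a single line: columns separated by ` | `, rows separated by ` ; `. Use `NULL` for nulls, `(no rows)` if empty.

LEFT JOIN keeps every accounts row; unmatched ones get NULL for transactions columns.
Group by accounts.id and compute COUNT(t.id). COUNT(col) of an all-NULL group is 0.
  1: ids {5, 6, 8, 23, 33, 37} → COUNT(t.id)=6
  2: ids {14, 15, 18} → COUNT(t.id)=3
  3: ids {26, 29, 35} → COUNT(t.id)=3

Hanoi | 6 ; Seoul | 3 ; Cairo | 3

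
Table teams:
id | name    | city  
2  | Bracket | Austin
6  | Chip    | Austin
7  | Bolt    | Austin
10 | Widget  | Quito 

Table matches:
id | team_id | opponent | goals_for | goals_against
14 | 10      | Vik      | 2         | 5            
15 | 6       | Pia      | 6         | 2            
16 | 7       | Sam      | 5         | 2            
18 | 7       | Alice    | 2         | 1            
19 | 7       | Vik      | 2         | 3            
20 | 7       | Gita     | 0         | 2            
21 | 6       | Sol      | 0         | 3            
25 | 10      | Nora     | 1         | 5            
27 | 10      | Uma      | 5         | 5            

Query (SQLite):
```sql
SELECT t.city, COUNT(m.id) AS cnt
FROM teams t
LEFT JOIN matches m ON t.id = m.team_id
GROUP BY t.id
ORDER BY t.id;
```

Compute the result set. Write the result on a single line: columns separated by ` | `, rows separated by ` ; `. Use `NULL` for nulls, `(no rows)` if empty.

Austin | 0 ; Austin | 2 ; Austin | 4 ; Quito | 3

LEFT JOIN keeps every teams row; unmatched ones get NULL for matches columns.
Group by teams.id and compute COUNT(m.id). COUNT(col) of an all-NULL group is 0.
  2: ids {—} → COUNT(m.id)=0
  6: ids {15, 21} → COUNT(m.id)=2
  7: ids {16, 18, 19, 20} → COUNT(m.id)=4
  10: ids {14, 25, 27} → COUNT(m.id)=3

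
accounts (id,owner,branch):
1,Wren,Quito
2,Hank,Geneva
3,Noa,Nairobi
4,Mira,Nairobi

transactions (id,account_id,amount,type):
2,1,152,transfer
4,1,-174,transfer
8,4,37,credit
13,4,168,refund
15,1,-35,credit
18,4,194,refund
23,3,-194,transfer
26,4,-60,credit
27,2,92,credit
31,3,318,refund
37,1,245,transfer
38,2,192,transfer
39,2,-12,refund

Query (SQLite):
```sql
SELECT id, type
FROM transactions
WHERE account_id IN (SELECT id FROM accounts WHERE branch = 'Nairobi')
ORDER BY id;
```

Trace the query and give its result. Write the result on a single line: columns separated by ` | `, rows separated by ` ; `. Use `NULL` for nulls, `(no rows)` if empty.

Inner query: accounts.id where branch = 'Nairobi'.
Outer: keep transactions rows whose account_id is in that set.
Inner query → {3, 4}

8 | credit ; 13 | refund ; 18 | refund ; 23 | transfer ; 26 | credit ; 31 | refund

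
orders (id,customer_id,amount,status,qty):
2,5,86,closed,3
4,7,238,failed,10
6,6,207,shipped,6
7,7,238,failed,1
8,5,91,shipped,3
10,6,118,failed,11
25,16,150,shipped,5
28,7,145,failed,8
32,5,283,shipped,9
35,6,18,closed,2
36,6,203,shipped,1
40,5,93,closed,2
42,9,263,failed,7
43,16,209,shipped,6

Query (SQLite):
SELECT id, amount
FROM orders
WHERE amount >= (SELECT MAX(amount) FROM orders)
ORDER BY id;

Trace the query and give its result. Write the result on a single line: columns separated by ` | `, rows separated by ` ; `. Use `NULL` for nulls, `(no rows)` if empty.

32 | 283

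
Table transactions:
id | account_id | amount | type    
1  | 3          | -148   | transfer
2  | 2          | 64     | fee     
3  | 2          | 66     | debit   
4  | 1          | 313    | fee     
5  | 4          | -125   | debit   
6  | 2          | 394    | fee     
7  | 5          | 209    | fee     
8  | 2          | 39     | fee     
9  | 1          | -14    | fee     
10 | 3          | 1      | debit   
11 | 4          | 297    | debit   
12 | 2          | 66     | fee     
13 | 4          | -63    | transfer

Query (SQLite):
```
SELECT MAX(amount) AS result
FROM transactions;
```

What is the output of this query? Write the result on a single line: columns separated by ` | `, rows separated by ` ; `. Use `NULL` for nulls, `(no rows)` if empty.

394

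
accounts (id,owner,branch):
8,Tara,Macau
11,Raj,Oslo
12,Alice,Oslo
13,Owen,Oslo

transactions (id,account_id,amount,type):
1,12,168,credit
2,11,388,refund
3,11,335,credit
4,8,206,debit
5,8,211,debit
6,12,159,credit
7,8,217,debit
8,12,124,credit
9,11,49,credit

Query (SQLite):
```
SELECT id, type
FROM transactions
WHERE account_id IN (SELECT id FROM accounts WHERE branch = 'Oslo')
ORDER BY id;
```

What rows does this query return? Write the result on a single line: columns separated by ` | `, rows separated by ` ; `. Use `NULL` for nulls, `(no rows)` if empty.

Inner query: accounts.id where branch = 'Oslo'.
Outer: keep transactions rows whose account_id is in that set.
Inner query → {11, 12, 13}

1 | credit ; 2 | refund ; 3 | credit ; 6 | credit ; 8 | credit ; 9 | credit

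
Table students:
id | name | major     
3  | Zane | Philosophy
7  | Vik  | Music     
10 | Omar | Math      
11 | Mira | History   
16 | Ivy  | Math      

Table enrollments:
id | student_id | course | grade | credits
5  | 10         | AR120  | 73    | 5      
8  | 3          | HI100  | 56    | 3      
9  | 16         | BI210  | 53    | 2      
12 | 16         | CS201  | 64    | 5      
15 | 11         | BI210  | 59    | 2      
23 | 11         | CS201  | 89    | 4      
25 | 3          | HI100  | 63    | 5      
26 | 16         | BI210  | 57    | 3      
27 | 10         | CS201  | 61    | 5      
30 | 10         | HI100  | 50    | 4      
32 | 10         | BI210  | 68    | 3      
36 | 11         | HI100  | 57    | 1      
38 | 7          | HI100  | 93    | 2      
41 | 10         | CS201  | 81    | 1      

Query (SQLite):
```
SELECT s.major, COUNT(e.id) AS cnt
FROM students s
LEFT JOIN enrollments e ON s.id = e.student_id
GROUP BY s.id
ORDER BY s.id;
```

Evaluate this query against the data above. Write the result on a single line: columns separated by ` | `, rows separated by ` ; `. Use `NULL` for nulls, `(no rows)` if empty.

Philosophy | 2 ; Music | 1 ; Math | 5 ; History | 3 ; Math | 3

LEFT JOIN keeps every students row; unmatched ones get NULL for enrollments columns.
Group by students.id and compute COUNT(e.id). COUNT(col) of an all-NULL group is 0.
  3: ids {8, 25} → COUNT(e.id)=2
  7: ids {38} → COUNT(e.id)=1
  10: ids {5, 27, 30, 32, 41} → COUNT(e.id)=5
  11: ids {15, 23, 36} → COUNT(e.id)=3
  16: ids {9, 12, 26} → COUNT(e.id)=3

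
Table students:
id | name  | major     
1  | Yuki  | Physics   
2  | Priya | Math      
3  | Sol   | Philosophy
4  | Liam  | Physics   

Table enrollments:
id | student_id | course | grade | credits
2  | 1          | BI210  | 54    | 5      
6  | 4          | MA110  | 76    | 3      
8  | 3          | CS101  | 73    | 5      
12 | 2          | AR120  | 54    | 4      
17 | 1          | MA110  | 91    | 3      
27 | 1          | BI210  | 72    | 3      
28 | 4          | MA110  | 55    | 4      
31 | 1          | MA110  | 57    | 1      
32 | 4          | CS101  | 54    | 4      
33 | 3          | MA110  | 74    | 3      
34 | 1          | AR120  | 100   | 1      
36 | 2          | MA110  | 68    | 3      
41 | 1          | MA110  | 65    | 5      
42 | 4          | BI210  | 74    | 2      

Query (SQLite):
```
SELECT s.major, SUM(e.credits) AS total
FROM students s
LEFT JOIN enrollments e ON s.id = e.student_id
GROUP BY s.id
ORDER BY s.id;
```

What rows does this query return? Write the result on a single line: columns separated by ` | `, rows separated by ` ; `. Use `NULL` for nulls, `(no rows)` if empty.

Physics | 18 ; Math | 7 ; Philosophy | 8 ; Physics | 13

LEFT JOIN keeps every students row; unmatched ones get NULL for enrollments columns.
Group by students.id and compute SUM(e.credits). SUM over an all-NULL group is NULL.
  1: ids {2, 17, 27, 31, 34, 41} → SUM(e.credits)=18
  2: ids {12, 36} → SUM(e.credits)=7
  3: ids {8, 33} → SUM(e.credits)=8
  4: ids {6, 28, 32, 42} → SUM(e.credits)=13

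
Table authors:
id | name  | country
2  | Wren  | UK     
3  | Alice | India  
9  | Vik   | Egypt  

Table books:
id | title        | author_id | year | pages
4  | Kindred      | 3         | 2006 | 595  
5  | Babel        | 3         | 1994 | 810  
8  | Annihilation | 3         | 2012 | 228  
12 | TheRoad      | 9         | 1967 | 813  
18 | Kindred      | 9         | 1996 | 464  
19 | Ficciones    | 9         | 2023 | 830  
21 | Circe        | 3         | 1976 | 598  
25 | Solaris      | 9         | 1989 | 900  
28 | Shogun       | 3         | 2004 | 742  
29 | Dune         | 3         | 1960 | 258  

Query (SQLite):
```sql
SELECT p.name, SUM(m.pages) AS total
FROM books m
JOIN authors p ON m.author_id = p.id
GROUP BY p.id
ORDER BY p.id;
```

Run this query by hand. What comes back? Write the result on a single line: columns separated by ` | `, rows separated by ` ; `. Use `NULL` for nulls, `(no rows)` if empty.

Alice | 3231 ; Vik | 3007

Join each books row to its authors via author_id.
Group joined rows by authors.id; compute SUM(m.pages) per group.
  3: ids {4, 5, 8, 21, 28, 29} → SUM(m.pages)=3231
  9: ids {12, 18, 19, 25} → SUM(m.pages)=3007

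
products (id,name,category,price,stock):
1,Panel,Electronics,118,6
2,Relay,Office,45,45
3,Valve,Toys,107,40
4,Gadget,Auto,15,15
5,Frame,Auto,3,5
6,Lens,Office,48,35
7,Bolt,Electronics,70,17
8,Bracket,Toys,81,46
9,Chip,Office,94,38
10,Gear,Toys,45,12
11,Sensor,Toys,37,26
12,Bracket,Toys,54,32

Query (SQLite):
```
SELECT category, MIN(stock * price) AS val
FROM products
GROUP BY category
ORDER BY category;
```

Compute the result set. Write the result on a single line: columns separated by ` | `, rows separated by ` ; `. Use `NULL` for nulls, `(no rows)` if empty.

For each row compute stock * price.
Group by category; take MIN of the expression per group.
  Auto: ids {4, 5} → MIN(stock * price)=15
  Electronics: ids {1, 7} → MIN(stock * price)=708
  Office: ids {2, 6, 9} → MIN(stock * price)=1680
  Toys: ids {3, 8, 10, 11, 12} → MIN(stock * price)=540

Auto | 15 ; Electronics | 708 ; Office | 1680 ; Toys | 540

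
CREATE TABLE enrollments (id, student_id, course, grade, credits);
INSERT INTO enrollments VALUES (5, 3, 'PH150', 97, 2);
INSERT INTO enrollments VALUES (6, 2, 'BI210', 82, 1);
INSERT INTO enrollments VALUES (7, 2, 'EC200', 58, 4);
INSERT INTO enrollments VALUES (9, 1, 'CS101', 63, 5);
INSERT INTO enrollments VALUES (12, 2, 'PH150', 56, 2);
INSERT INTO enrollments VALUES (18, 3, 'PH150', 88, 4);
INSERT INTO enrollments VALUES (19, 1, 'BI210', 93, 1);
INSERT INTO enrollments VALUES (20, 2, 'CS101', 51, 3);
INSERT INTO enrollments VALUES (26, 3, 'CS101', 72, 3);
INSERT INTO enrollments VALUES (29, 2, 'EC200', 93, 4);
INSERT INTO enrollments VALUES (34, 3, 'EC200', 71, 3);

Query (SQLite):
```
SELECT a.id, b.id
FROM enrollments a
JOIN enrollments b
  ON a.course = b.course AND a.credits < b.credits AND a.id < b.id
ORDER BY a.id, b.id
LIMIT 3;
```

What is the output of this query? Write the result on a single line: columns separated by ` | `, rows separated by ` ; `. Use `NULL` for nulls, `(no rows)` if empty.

Pairs (a,b) with same course, a.credits < b.credits, a.id < b.id.
course groups: BI210:{6,19} CS101:{9,20,26} EC200:{7,29,34} PH150:{5,12,18}
Ordered by (a.id, b.id); first 3.

5 | 18 ; 12 | 18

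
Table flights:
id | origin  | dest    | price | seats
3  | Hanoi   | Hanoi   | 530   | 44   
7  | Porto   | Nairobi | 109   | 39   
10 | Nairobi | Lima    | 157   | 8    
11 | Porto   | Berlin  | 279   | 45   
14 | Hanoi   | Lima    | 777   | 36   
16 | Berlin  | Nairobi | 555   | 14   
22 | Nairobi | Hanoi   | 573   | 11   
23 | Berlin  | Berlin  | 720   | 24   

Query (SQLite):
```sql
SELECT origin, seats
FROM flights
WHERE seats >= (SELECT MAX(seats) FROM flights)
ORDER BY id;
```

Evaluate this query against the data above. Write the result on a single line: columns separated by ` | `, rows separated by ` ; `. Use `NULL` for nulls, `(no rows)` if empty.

Scalar subquery: MAX(seats) over all flights rows = 45.
Keep rows where seats >= that value.

Porto | 45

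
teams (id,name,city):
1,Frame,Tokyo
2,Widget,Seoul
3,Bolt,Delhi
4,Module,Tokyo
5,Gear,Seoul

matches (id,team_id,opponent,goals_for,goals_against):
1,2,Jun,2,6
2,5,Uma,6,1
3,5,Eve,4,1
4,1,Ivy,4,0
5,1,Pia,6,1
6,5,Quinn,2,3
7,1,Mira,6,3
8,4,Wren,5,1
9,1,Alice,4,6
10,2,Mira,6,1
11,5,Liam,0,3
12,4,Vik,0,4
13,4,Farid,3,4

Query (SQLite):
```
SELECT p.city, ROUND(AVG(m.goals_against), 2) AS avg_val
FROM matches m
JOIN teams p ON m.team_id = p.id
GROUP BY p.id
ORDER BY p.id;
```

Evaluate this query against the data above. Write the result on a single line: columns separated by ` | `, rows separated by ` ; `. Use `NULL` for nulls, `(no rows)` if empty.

Tokyo | 2.5 ; Seoul | 3.5 ; Tokyo | 3 ; Seoul | 2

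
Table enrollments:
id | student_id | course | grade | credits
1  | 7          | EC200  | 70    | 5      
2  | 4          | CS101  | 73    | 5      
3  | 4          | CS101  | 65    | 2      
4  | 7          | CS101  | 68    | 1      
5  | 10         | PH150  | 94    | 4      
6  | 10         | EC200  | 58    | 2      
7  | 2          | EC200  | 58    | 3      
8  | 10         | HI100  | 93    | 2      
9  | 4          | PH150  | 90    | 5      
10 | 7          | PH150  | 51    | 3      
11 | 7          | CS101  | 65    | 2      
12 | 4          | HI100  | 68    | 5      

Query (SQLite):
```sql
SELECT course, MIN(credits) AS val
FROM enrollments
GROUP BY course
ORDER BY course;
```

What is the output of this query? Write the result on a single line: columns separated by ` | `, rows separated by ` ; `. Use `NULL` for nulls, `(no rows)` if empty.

Partition enrollments by course; compute MIN(credits) within each group.
  CS101: ids {2, 3, 4, 11} → MIN(credits)=1
  EC200: ids {1, 6, 7} → MIN(credits)=2
  HI100: ids {8, 12} → MIN(credits)=2
  PH150: ids {5, 9, 10} → MIN(credits)=3

CS101 | 1 ; EC200 | 2 ; HI100 | 2 ; PH150 | 3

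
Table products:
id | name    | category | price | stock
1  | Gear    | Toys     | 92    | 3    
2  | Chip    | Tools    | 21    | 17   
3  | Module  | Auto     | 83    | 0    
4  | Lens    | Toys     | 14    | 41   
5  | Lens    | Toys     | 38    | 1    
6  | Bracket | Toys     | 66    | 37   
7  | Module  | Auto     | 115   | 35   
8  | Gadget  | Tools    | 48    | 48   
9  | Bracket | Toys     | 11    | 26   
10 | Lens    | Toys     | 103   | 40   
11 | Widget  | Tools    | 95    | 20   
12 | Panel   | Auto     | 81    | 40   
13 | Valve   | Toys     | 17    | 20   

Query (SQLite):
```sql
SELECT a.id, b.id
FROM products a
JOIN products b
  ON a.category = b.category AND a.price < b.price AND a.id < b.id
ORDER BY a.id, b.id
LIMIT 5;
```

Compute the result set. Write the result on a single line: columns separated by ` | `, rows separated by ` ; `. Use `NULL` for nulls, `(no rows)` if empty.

Pairs (a,b) with same category, a.price < b.price, a.id < b.id.
category groups: Auto:{3,7,12} Tools:{2,8,11} Toys:{1,4,5,6,9,10,13}
Ordered by (a.id, b.id); first 5.

1 | 10 ; 2 | 8 ; 2 | 11 ; 3 | 7 ; 4 | 5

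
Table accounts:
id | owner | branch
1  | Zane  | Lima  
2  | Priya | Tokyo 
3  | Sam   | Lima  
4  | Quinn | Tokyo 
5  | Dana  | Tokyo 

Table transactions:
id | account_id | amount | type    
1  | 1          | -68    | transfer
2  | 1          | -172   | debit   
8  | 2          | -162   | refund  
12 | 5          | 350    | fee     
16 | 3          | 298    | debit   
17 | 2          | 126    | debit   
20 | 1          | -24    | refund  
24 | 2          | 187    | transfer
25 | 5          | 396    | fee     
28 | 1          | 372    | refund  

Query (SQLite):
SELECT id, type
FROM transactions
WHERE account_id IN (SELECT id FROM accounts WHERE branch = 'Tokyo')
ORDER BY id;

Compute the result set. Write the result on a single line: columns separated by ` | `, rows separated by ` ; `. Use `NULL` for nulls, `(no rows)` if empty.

Inner query: accounts.id where branch = 'Tokyo'.
Outer: keep transactions rows whose account_id is in that set.
Inner query → {2, 4, 5}

8 | refund ; 12 | fee ; 17 | debit ; 24 | transfer ; 25 | fee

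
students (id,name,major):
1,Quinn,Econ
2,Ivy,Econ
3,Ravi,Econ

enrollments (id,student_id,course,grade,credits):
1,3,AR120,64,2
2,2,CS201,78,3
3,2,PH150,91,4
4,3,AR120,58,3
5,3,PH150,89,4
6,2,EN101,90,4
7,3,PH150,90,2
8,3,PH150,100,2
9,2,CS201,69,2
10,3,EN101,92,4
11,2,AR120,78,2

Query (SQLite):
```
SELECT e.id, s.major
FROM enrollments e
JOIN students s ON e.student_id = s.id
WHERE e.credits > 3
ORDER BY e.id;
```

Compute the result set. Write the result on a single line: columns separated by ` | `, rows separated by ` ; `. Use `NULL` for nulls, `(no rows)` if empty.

3 | Econ ; 5 | Econ ; 6 | Econ ; 10 | Econ

Each enrollments row matches the students row where student_id = students.id.
Then keep rows with e.credits > 3.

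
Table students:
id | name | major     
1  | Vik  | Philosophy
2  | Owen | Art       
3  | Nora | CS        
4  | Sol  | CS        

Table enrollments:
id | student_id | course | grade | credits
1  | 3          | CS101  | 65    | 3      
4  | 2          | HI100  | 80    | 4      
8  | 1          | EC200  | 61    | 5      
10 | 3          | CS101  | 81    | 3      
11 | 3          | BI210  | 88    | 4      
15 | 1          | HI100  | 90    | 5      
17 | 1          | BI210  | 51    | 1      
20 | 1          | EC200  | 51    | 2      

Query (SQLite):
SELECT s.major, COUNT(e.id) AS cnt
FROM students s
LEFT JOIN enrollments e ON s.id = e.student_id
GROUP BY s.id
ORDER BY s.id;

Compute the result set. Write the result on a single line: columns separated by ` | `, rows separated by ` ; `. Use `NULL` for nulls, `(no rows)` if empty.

LEFT JOIN keeps every students row; unmatched ones get NULL for enrollments columns.
Group by students.id and compute COUNT(e.id). COUNT(col) of an all-NULL group is 0.
  1: ids {8, 15, 17, 20} → COUNT(e.id)=4
  2: ids {4} → COUNT(e.id)=1
  3: ids {1, 10, 11} → COUNT(e.id)=3
  4: ids {—} → COUNT(e.id)=0

Philosophy | 4 ; Art | 1 ; CS | 3 ; CS | 0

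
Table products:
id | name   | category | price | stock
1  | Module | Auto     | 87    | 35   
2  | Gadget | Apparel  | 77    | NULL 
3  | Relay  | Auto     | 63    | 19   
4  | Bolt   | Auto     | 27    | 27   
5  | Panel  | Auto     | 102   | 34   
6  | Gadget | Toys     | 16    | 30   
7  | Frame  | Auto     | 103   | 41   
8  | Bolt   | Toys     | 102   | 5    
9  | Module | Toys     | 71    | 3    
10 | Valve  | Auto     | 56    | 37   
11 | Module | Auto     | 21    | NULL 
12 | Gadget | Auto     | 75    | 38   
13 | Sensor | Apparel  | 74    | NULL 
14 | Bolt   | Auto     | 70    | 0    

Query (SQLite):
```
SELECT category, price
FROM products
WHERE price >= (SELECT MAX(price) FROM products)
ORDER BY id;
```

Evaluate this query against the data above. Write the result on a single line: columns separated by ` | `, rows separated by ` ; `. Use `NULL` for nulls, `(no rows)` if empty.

Scalar subquery: MAX(price) over all products rows = 103.
Keep rows where price >= that value.

Auto | 103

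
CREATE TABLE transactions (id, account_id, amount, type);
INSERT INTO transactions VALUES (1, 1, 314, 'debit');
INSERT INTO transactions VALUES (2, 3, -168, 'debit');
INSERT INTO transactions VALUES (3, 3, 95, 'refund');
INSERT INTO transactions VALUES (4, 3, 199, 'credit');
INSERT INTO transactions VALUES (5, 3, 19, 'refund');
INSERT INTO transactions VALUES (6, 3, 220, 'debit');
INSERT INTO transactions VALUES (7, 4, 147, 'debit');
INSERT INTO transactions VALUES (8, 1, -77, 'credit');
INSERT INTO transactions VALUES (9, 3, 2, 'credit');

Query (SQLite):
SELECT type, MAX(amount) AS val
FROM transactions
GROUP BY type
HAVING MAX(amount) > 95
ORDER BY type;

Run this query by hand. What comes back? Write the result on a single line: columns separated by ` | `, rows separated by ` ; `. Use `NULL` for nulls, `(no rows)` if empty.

credit | 199 ; debit | 314

Partition transactions by type; compute MAX(amount) within each group.
HAVING: keep groups where MAX(amount) > 95.
  credit: ids {4, 8, 9} → MAX(amount)=199
  debit: ids {1, 2, 6, 7} → MAX(amount)=314
  refund: ids {3, 5} → MAX(amount)=95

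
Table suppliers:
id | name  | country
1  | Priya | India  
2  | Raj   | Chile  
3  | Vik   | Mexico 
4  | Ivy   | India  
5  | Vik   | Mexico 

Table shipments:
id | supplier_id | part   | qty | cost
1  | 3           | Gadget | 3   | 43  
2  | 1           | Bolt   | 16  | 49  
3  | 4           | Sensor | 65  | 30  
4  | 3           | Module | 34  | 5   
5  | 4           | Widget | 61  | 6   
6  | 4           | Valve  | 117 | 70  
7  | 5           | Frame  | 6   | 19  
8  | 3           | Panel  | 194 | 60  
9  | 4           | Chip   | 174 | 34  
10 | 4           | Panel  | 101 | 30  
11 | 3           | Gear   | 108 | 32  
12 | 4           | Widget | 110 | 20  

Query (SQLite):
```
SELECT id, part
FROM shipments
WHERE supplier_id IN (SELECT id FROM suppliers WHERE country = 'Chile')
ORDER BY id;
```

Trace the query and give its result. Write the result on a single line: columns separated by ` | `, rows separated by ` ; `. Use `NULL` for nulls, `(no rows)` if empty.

(no rows)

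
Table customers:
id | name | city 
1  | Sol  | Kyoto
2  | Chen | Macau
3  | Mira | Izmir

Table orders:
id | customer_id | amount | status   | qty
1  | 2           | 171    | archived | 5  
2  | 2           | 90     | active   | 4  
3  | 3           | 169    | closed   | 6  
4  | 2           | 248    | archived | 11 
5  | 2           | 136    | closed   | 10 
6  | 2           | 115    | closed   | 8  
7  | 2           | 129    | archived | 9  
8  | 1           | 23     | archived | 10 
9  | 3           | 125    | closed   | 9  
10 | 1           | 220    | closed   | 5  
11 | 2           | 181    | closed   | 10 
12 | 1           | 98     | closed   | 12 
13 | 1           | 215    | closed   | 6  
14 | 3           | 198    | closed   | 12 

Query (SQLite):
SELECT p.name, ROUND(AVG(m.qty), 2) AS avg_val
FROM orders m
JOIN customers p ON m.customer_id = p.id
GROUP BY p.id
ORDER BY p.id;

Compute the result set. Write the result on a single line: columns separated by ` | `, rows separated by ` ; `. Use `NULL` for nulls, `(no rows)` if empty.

Sol | 8.25 ; Chen | 8.14 ; Mira | 9

Join each orders row to its customers via customer_id.
Group joined rows by customers.id; compute ROUND(AVG(m.qty), 2) per group.
  1: ids {8, 10, 12, 13} → ROUND(AVG(m.qty), 2)=8.25
  2: ids {1, 2, 4, 5, 6, 7, 11} → ROUND(AVG(m.qty), 2)=8.14
  3: ids {3, 9, 14} → ROUND(AVG(m.qty), 2)=9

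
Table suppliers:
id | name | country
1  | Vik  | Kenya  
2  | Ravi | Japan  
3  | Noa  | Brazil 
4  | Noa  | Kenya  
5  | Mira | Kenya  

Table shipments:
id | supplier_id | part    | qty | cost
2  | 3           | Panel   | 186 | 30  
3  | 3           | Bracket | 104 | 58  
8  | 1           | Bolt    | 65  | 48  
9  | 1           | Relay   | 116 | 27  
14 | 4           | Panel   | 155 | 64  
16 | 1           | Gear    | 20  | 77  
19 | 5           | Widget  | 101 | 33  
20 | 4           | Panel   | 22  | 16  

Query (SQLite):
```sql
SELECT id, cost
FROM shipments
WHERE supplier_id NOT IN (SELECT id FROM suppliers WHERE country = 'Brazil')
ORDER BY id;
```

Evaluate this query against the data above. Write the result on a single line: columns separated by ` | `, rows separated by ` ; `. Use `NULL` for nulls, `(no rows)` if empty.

8 | 48 ; 9 | 27 ; 14 | 64 ; 16 | 77 ; 19 | 33 ; 20 | 16

Inner query: suppliers.id where country = 'Brazil'.
Outer: keep shipments rows whose supplier_id is not in that set.
Inner query → {3}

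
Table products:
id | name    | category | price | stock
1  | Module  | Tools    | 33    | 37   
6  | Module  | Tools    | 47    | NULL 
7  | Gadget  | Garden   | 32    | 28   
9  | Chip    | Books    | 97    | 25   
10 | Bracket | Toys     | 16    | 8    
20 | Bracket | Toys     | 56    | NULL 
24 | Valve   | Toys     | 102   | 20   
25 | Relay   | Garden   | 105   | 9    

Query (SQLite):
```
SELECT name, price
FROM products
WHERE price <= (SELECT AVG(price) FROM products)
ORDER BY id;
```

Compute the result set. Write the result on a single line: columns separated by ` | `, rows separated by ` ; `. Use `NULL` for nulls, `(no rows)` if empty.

Module | 33 ; Module | 47 ; Gadget | 32 ; Bracket | 16 ; Bracket | 56

Scalar subquery: AVG(price) over all products rows = 61.0.
Keep rows where price <= that value.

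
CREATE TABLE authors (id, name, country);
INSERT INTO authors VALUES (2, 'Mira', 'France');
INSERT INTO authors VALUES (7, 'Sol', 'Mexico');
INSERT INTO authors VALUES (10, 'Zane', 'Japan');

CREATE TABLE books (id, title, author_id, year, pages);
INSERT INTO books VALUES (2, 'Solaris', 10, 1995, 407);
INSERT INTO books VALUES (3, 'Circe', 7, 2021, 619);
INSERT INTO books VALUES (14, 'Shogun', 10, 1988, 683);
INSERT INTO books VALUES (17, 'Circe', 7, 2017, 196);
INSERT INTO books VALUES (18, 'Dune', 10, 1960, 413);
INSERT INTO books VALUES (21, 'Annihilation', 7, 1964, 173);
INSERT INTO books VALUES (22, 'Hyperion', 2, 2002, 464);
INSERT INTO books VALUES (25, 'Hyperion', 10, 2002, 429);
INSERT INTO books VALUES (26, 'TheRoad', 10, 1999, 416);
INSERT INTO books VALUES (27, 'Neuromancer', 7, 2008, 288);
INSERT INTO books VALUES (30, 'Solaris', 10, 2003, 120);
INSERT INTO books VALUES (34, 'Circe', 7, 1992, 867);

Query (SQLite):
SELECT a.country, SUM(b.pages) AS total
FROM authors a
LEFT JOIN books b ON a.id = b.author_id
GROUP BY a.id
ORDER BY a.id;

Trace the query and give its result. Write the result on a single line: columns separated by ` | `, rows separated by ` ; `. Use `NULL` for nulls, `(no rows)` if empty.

LEFT JOIN keeps every authors row; unmatched ones get NULL for books columns.
Group by authors.id and compute SUM(b.pages). SUM over an all-NULL group is NULL.
  2: ids {22} → SUM(b.pages)=464
  7: ids {3, 17, 21, 27, 34} → SUM(b.pages)=2143
  10: ids {2, 14, 18, 25, 26, 30} → SUM(b.pages)=2468

France | 464 ; Mexico | 2143 ; Japan | 2468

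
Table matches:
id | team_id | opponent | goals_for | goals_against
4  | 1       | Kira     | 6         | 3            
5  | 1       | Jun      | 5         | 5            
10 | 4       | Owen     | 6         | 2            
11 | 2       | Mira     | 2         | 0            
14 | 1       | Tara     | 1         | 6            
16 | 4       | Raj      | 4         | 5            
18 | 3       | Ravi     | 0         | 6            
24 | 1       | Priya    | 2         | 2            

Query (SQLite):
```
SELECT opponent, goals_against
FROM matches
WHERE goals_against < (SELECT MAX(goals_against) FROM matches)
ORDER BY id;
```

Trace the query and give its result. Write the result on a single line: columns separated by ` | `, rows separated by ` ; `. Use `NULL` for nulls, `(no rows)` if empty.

Kira | 3 ; Jun | 5 ; Owen | 2 ; Mira | 0 ; Raj | 5 ; Priya | 2

Scalar subquery: MAX(goals_against) over all matches rows = 6.
Keep rows where goals_against < that value.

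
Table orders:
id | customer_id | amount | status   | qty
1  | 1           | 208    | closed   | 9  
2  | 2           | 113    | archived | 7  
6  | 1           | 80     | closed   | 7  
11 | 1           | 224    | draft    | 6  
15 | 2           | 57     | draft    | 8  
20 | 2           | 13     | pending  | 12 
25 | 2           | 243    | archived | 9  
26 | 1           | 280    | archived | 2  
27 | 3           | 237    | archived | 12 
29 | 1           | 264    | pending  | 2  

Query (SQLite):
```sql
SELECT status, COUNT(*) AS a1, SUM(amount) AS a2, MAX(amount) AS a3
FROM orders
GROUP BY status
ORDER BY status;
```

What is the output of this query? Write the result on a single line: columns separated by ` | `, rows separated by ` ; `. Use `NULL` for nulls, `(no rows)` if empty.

Group orders by status.
Per group compute: COUNT(*), SUM(amount), MAX(amount).
  archived: ids {2, 25, 26, 27} → COUNT(*)=4, SUM(amount)=873, MAX(amount)=280
  closed: ids {1, 6} → COUNT(*)=2, SUM(amount)=288, MAX(amount)=208
  draft: ids {11, 15} → COUNT(*)=2, SUM(amount)=281, MAX(amount)=224
  pending: ids {20, 29} → COUNT(*)=2, SUM(amount)=277, MAX(amount)=264

archived | 4 | 873 | 280 ; closed | 2 | 288 | 208 ; draft | 2 | 281 | 224 ; pending | 2 | 277 | 264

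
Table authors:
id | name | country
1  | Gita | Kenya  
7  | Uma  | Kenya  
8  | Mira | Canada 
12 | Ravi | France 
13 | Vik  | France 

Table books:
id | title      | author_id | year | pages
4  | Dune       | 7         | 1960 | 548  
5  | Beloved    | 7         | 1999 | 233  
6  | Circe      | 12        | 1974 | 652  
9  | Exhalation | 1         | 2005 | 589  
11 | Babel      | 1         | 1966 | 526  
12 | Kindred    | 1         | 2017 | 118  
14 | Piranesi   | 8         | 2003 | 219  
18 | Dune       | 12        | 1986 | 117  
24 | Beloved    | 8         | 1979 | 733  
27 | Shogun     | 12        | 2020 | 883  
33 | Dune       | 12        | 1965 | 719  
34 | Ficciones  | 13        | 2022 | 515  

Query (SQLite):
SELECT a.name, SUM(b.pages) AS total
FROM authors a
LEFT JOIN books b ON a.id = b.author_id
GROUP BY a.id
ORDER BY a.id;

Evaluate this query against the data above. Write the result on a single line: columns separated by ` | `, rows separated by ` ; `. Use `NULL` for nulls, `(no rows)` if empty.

Gita | 1233 ; Uma | 781 ; Mira | 952 ; Ravi | 2371 ; Vik | 515

LEFT JOIN keeps every authors row; unmatched ones get NULL for books columns.
Group by authors.id and compute SUM(b.pages). SUM over an all-NULL group is NULL.
  1: ids {9, 11, 12} → SUM(b.pages)=1233
  7: ids {4, 5} → SUM(b.pages)=781
  8: ids {14, 24} → SUM(b.pages)=952
  12: ids {6, 18, 27, 33} → SUM(b.pages)=2371
  13: ids {34} → SUM(b.pages)=515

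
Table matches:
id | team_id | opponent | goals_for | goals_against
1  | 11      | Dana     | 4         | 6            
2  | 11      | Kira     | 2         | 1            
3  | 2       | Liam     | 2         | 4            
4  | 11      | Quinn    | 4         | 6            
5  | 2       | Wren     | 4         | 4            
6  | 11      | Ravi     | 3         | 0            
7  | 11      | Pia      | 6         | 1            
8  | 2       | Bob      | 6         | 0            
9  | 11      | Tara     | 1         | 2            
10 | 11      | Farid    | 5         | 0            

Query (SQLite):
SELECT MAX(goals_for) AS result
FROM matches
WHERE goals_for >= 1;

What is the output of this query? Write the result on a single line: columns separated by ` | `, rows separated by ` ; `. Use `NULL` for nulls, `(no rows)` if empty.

Rows where goals_for >= 1 → goals_for values: [4, 2, 2, 4, 4, 3, 6, 6, 1, 5].
MAX of non-NULL values = 6.

6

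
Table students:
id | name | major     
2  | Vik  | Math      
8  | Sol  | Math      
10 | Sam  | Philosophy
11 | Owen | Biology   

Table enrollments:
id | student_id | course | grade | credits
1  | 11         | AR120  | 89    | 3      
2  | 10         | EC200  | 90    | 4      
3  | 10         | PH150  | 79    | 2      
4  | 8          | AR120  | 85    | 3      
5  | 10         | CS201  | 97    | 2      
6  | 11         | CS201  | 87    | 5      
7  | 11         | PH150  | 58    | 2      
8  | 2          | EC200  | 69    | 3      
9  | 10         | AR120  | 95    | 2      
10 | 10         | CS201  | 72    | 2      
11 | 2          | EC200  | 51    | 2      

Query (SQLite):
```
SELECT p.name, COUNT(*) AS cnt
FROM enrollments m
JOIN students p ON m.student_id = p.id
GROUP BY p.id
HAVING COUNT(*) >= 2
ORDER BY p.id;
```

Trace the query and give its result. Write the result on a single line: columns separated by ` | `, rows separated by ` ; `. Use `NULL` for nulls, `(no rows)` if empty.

Vik | 2 ; Sam | 5 ; Owen | 3

Join each enrollments row to its students via student_id.
Group joined rows by students.id; compute COUNT(*) per group.
HAVING: keep groups with count ≥ 2.
  2: ids {8, 11} → COUNT(*)=2
  8: ids {4} → COUNT(*)=1
  10: ids {2, 3, 5, 9, 10} → COUNT(*)=5
  11: ids {1, 6, 7} → COUNT(*)=3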